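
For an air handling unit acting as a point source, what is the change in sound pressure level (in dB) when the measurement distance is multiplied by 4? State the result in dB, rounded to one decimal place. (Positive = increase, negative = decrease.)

-12.0 dB

A point source loses 6 dB per doubling of distance; generally ΔL = −20·log₁₀(r₂/r₁).
ΔL = −20·log₁₀(4) = -12.04 dB.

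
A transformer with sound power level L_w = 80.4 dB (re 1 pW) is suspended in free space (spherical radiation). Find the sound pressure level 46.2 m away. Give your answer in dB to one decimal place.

36.1 dB

The power spreads over a sphere of area 4π·r², so L_p = L_w − 10·log₁₀(4π·r²).
4π·r² = 2.682e+04 m², 10·log₁₀ of that is 44.285 dB.
L_p = 80.4 − 44.285 = 36.12 dB.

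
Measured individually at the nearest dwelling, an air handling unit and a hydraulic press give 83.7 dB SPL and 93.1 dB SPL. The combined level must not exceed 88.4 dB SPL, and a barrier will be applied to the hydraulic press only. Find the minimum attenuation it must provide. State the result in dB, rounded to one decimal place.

6.5 dB

Fixed contribution from the other source: Σ 10^(L/10) = 10^(83.7/10) = 2.344e+08 (83.70 dB SPL).
The limit corresponds to 10^(88.4/10) = 6.918e+08; subtracting the fixed part leaves 4.574e+08 for the hydraulic press, i.e. 86.60 dB SPL.
So the hydraulic press must be reduced from 93.1 to 86.60 dB SPL: IL = 6.50 dB.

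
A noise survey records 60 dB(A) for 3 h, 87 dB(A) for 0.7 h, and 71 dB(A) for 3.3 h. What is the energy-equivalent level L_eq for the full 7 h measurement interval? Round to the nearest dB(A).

78 dB(A)

The energy average is taken in the linear domain: L_eq = 10·log₁₀[(Σ tᵢ·10^(Lᵢ/10))/T], T = 7 h.
Σ tᵢ·10^(Lᵢ/10) = 3·10^(60/10) + 0.7·10^(87/10) + 3.3·10^(71/10) = 3.954e+08.
L_eq = 10·log₁₀(3.954e+08/7) = 77.52 dB(A).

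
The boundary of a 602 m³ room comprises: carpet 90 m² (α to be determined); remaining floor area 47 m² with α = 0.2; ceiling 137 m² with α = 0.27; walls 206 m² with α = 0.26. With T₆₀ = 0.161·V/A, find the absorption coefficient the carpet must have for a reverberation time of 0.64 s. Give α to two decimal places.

0.57

Required total absorption A = 0.161·602/0.64 = 151.44 m².
Absorption from the other surfaces = 47·0.2 + 137·0.27 + 206·0.26 = 99.95 m², so the carpet must supply 51.49 m² over 90 m².
α = 51.49/90 = 0.572.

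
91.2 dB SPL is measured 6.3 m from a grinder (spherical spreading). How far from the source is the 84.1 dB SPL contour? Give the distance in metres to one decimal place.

For a point source L₁ − L₂ = 20·log₁₀(r₂/r₁), so r₂ = r₁·10^((L₁−L₂)/20).
r₂ = 6.3·10^((91.2−84.1)/20) = 6.3·10^(7.1/20) = 14.27 m.

14.3 m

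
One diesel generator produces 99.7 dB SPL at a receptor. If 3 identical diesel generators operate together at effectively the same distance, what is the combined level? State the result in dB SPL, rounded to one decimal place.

104.5 dB SPL

N identical incoherent sources raise the level by 10·log₁₀ N.
L_total = 99.7 + 10·log₁₀(3) = 99.7 + 4.771 = 104.47 dB SPL.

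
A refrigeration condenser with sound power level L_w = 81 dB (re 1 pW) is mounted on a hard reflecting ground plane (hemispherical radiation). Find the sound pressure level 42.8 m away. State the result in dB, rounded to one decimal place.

40.4 dB

L_p = L_w − 10·log₁₀(2π·r²) with r = 42.8 m.
2π·r² = 1.151e+04 m², 10·log₁₀ of that is 40.611 dB.
L_p = 81 − 40.611 = 40.39 dB.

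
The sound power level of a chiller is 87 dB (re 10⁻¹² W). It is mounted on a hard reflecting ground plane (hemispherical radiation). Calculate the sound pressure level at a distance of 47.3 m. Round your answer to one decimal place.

Free-field hemispherical radiation: L_p = L_w − 10·log₁₀(2π·r²), r = 47.3 m.
2π·r² = 1.406e+04 m², 10·log₁₀ of that is 41.479 dB.
L_p = 87 − 41.479 = 45.52 dB.

45.5 dB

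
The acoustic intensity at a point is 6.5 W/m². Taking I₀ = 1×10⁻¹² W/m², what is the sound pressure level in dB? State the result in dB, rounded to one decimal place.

L = 10·log₁₀(I/I₀) = 10·log₁₀(6.5/10⁻¹²) = 10·log₁₀(6.5×10^12).
L = 10·(0.8129 + 12) = 128.13 dB.

128.1 dB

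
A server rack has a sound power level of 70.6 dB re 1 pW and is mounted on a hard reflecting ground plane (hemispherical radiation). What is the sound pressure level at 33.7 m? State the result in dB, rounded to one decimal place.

Free-field hemispherical radiation: L_p = L_w − 10·log₁₀(2π·r²), r = 33.7 m.
2π·r² = 7136 m², 10·log₁₀ of that is 38.534 dB.
L_p = 70.6 − 38.534 = 32.07 dB.

32.1 dB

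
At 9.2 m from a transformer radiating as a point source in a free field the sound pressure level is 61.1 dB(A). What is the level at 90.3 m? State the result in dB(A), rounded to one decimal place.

41.3 dB(A)

Spherical spreading from a point source gives a 20·log₁₀(r₂/r₁) drop.
L₂ = 61.1 − 20·log₁₀(90.3/9.2) = 61.1 − 19.838 = 41.26 dB(A).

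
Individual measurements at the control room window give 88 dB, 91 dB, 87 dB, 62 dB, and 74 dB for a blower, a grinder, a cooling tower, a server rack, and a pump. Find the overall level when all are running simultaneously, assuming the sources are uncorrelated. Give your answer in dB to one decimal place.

93.8 dB

Incoherent sources combine by intensity addition: L_total = 10·log₁₀(Σ 10^(L_i/10)).
Σ 10^(L/10) = 10^(88/10) + 10^(91/10) + 10^(87/10) + 10^(62/10) + 10^(74/10) = 2.418e+09.
L_total = 10·log₁₀(2.418e+09) = 93.83 dB.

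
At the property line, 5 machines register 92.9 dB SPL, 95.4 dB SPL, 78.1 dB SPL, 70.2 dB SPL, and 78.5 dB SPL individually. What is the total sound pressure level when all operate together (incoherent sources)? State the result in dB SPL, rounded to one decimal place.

97.5 dB SPL

Incoherent sources combine by intensity addition: L_total = 10·log₁₀(Σ 10^(L_i/10)).
Σ 10^(L/10) = 10^(92.9/10) + 10^(95.4/10) + 10^(78.1/10) + 10^(70.2/10) + 10^(78.5/10) = 5.563e+09.
L_total = 10·log₁₀(5.563e+09) = 97.45 dB SPL.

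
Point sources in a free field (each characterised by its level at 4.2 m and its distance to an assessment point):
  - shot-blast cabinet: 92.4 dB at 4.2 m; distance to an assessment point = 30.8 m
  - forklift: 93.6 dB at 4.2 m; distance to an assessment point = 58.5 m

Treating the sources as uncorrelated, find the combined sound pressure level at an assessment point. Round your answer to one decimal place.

Propagate each source to the receiver with L = L_ref − 20·log₁₀(r/r_ref), then add intensities.
shot-blast cabinet: 92.4 − 20·log₁₀(30.8/4.2) = 92.4 − 17.31 = 75.09 dB.
forklift: 93.6 − 20·log₁₀(58.5/4.2) = 93.6 − 22.88 = 70.72 dB.
Σ 10^(L/10) = 4.412e+07 → L_total = 10·log₁₀(4.412e+07) = 76.45 dB.

76.4 dB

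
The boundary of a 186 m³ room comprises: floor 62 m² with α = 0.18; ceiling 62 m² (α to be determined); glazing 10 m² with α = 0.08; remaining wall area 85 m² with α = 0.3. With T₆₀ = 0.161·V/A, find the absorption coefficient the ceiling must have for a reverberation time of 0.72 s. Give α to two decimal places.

0.07

Required total absorption A = 0.161·186/0.72 = 41.59 m².
Absorption from the other surfaces = 62·0.18 + 10·0.08 + 85·0.3 = 37.46 m², so the ceiling must supply 4.13 m² over 62 m².
α = 4.13/62 = 0.067.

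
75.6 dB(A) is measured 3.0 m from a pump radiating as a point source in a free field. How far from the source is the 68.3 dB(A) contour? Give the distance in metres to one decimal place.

7.0 m

For a point source L₁ − L₂ = 20·log₁₀(r₂/r₁), so r₂ = r₁·10^((L₁−L₂)/20).
r₂ = 3.0·10^((75.6−68.3)/20) = 3.0·10^(7.3/20) = 6.95 m.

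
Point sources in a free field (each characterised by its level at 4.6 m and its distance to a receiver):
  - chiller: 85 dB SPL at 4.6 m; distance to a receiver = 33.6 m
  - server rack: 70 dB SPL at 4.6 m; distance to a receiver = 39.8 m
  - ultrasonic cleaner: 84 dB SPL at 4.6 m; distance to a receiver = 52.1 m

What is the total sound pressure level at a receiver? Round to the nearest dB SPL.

First find each source's level at the receiver (point-source: −20·log₁₀(r/r_ref)), then combine on an intensity basis.
chiller: 85 − 20·log₁₀(33.6/4.6) = 85 − 17.27 = 67.73 dB SPL.
server rack: 70 − 20·log₁₀(39.8/4.6) = 70 − 18.74 = 51.26 dB SPL.
ultrasonic cleaner: 84 − 20·log₁₀(52.1/4.6) = 84 − 21.08 = 62.92 dB SPL.
Σ 10^(L/10) = 8.019e+06 → L_total = 10·log₁₀(8.019e+06) = 69.04 dB SPL.

69 dB SPL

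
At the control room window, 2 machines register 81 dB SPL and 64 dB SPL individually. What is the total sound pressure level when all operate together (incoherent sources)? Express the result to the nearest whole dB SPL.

81 dB SPL

For uncorrelated sources the intensities add, so convert each level to linear form, sum, and take 10·log₁₀ of the total.
Σ 10^(L/10) = 10^(81/10) + 10^(64/10) = 1.284e+08.
L_total = 10·log₁₀(1.284e+08) = 81.09 dB SPL.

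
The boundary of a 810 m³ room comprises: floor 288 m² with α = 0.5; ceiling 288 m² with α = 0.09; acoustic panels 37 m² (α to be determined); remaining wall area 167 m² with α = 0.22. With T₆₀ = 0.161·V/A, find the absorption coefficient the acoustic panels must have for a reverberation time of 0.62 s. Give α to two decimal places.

0.10

From T₆₀ = 0.161·V/A, the target T₆₀ = 0.62 s needs A = 0.161·810/0.62 = 210.34 m².
Absorption from the other surfaces = 288·0.5 + 288·0.09 + 167·0.22 = 206.66 m², so the acoustic panels must supply 3.68 m² over 37 m².
α = 3.68/37 = 0.099.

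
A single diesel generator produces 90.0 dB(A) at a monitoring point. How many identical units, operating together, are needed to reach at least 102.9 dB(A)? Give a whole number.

20

N identical sources give L₁ + 10·log₁₀ N, so require 10·log₁₀ N ≥ 102.9 − 90.0 = 12.9 dB.
N ≥ 10^(12.9/10) = 19.498, so N = 20.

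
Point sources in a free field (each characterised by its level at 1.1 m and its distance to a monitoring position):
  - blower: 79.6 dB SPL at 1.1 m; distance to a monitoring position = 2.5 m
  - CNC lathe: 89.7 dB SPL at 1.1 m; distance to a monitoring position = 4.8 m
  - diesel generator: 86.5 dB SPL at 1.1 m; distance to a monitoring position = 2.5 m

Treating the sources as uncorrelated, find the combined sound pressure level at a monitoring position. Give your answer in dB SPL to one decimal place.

Propagate each source to the receiver with L = L_ref − 20·log₁₀(r/r_ref), then add intensities.
blower: 79.6 − 20·log₁₀(2.5/1.1) = 79.6 − 7.13 = 72.47 dB SPL.
CNC lathe: 89.7 − 20·log₁₀(4.8/1.1) = 89.7 − 12.80 = 76.90 dB SPL.
diesel generator: 86.5 − 20·log₁₀(2.5/1.1) = 86.5 − 7.13 = 79.37 dB SPL.
Σ 10^(L/10) = 1.531e+08 → L_total = 10·log₁₀(1.531e+08) = 81.85 dB SPL.

81.9 dB SPL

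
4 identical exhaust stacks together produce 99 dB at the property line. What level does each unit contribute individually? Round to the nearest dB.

93 dB

4 equal contributions raise the level by 10·log₁₀ 4 = 6.021 dB, so each unit alone gives 99 − 6.021.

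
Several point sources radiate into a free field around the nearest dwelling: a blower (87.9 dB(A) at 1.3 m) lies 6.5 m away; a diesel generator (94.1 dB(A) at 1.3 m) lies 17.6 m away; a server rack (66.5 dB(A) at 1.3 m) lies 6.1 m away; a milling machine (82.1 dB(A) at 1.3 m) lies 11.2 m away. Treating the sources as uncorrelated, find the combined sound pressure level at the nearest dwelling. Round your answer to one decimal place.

Propagate each source to the receiver with L = L_ref − 20·log₁₀(r/r_ref), then add intensities.
blower: 87.9 − 20·log₁₀(6.5/1.3) = 87.9 − 13.98 = 73.92 dB(A).
diesel generator: 94.1 − 20·log₁₀(17.6/1.3) = 94.1 − 22.63 = 71.47 dB(A).
server rack: 66.5 − 20·log₁₀(6.1/1.3) = 66.5 − 13.43 = 53.07 dB(A).
milling machine: 82.1 − 20·log₁₀(11.2/1.3) = 82.1 − 18.71 = 63.39 dB(A).
Σ 10^(L/10) = 4.108e+07 → L_total = 10·log₁₀(4.108e+07) = 76.14 dB(A).

76.1 dB(A)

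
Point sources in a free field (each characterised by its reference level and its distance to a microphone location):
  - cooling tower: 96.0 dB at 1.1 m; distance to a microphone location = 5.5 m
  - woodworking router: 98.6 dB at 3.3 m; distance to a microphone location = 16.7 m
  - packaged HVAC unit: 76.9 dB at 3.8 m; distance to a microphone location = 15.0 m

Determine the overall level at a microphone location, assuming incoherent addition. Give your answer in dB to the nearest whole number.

First find each source's level at the receiver (point-source: −20·log₁₀(r/r_ref)), then combine on an intensity basis.
cooling tower: 96.0 − 20·log₁₀(5.5/1.1) = 96.0 − 13.98 = 82.02 dB.
woodworking router: 98.6 − 20·log₁₀(16.7/3.3) = 98.6 − 14.08 = 84.52 dB.
packaged HVAC unit: 76.9 − 20·log₁₀(15.0/3.8) = 76.9 − 11.93 = 64.97 dB.
Σ 10^(L/10) = 4.453e+08 → L_total = 10·log₁₀(4.453e+08) = 86.49 dB.

86 dB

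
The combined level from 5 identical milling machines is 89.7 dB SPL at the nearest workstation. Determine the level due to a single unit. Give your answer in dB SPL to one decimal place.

82.7 dB SPL

Dividing the total intensity by 5 lowers the level by 10·log₁₀ 5 = 6.990 dB: L₁ = 89.7 − 6.990.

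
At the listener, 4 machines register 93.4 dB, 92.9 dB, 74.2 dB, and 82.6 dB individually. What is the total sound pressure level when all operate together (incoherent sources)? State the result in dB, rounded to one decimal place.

96.4 dB

Incoherent sources combine by intensity addition: L_total = 10·log₁₀(Σ 10^(L_i/10)).
Σ 10^(L/10) = 10^(93.4/10) + 10^(92.9/10) + 10^(74.2/10) + 10^(82.6/10) = 4.346e+09.
L_total = 10·log₁₀(4.346e+09) = 96.38 dB.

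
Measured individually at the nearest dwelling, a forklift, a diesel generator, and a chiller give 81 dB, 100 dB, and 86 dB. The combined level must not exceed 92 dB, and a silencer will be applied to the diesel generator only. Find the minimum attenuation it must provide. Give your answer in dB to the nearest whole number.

Fixed contribution from the other sources: Σ 10^(L/10) = 10^(81/10) + 10^(86/10) = 5.240e+08 (87.19 dB).
To meet 92 dB overall, the treated diesel generator may contribute at most 10^(92/10) − 5.240e+08 = 1.061e+09, i.e. 90.26 dB.
Required insertion loss = 100 − 90.26 = 9.74 dB.

10 dB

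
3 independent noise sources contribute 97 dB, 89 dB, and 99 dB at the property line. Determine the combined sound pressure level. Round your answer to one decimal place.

101.4 dB

For uncorrelated sources the intensities add, so convert each level to linear form, sum, and take 10·log₁₀ of the total.
Σ 10^(L/10) = 10^(97/10) + 10^(89/10) + 10^(99/10) = 1.375e+10.
L_total = 10·log₁₀(1.375e+10) = 101.38 dB.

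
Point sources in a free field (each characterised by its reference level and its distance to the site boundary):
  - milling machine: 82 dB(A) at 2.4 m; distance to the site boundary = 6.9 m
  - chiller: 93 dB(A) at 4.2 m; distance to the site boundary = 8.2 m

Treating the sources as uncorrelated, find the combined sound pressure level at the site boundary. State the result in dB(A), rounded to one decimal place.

87.3 dB(A)

Apply inverse-square spreading to bring every level to the receiver, then sum 10^(L/10).
milling machine: 82 − 20·log₁₀(6.9/2.4) = 82 − 9.17 = 72.83 dB(A).
chiller: 93 − 20·log₁₀(8.2/4.2) = 93 − 5.81 = 87.19 dB(A).
Σ 10^(L/10) = 5.426e+08 → L_total = 10·log₁₀(5.426e+08) = 87.34 dB(A).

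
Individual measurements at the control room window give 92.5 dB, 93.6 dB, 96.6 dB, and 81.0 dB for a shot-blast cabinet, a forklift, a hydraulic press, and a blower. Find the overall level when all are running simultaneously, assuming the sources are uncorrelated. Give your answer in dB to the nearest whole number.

Incoherent sources combine by intensity addition: L_total = 10·log₁₀(Σ 10^(L_i/10)).
Σ 10^(L/10) = 10^(92.5/10) + 10^(93.6/10) + 10^(96.6/10) + 10^(81.0/10) = 8.766e+09.
L_total = 10·log₁₀(8.766e+09) = 99.43 dB.

99 dB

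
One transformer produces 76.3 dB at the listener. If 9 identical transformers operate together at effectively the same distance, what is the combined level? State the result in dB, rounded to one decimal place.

L_total = L₁ + 10·log₁₀ N for N identical incoherent sources.
L_total = 76.3 + 10·log₁₀(9) = 76.3 + 9.542 = 85.84 dB.

85.8 dB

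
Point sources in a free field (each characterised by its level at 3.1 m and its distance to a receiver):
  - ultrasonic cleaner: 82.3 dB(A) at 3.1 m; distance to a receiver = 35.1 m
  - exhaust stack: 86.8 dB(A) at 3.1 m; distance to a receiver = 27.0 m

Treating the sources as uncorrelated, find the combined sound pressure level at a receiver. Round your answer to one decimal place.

First find each source's level at the receiver (point-source: −20·log₁₀(r/r_ref)), then combine on an intensity basis.
ultrasonic cleaner: 82.3 − 20·log₁₀(35.1/3.1) = 82.3 − 21.08 = 61.22 dB(A).
exhaust stack: 86.8 − 20·log₁₀(27.0/3.1) = 86.8 − 18.80 = 68.00 dB(A).
Σ 10^(L/10) = 7.634e+06 → L_total = 10·log₁₀(7.634e+06) = 68.83 dB(A).

68.8 dB(A)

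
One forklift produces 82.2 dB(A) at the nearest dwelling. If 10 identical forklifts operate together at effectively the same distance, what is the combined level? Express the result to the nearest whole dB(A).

With 10 equal, uncorrelated contributions the intensity is 10× that of one unit, giving a rise of 10·log₁₀ 10.
L_total = 82.2 + 10·log₁₀(10) = 82.2 + 10.000 = 92.20 dB(A).

92 dB(A)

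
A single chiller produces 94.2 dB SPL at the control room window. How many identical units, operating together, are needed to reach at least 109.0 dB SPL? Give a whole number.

The shortfall is 109.0 − 94.2 = 14.8 dB, and N units add 10·log₁₀ N, so need 10·log₁₀ N ≥ 14.8.
N ≥ 10^(14.8/10) = 30.200, so N = 31.

31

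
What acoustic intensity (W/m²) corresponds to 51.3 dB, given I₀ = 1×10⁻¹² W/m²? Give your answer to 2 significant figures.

L = 10·log₁₀(I/I₀) ⇒ I = I₀·10^(L/10) = 10⁻¹² × 10^5.13.

1.3e-07 W/m²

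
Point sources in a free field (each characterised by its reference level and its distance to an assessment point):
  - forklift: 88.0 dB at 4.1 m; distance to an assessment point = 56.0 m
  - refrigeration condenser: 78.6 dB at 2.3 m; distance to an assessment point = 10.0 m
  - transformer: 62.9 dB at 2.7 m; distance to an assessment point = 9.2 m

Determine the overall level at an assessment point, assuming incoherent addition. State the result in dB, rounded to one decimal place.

Apply inverse-square spreading to bring every level to the receiver, then sum 10^(L/10).
forklift: 88.0 − 20·log₁₀(56.0/4.1) = 88.0 − 22.71 = 65.29 dB.
refrigeration condenser: 78.6 − 20·log₁₀(10.0/2.3) = 78.6 − 12.77 = 65.83 dB.
transformer: 62.9 − 20·log₁₀(9.2/2.7) = 62.9 − 10.65 = 52.25 dB.
Σ 10^(L/10) = 7.382e+06 → L_total = 10·log₁₀(7.382e+06) = 68.68 dB.

68.7 dB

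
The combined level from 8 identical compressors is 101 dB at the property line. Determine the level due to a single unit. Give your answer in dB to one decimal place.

92.0 dB

For N identical incoherent sources L_total = L₁ + 10·log₁₀ N, so L₁ = 101 − 10·log₁₀(8) = 101 − 9.031.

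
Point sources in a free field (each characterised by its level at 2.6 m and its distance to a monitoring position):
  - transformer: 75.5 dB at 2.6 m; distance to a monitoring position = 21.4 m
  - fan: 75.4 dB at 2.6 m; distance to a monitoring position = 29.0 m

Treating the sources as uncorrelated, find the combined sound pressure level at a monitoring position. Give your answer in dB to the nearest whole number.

First find each source's level at the receiver (point-source: −20·log₁₀(r/r_ref)), then combine on an intensity basis.
transformer: 75.5 − 20·log₁₀(21.4/2.6) = 75.5 − 18.31 = 57.19 dB.
fan: 75.4 − 20·log₁₀(29.0/2.6) = 75.4 − 20.95 = 54.45 dB.
Σ 10^(L/10) = 8.025e+05 → L_total = 10·log₁₀(8.025e+05) = 59.04 dB.

59 dB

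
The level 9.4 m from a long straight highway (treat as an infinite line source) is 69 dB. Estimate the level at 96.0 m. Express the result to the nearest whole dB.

59 dB

Line-source attenuation: ΔL = 10·log₁₀(r₂/r₁) = 10·log₁₀(96.0/9.4) = 10.091 dB.
L₂ = 69 − 10·log₁₀(96.0/9.4) = 69 − 10.091 = 58.91 dB.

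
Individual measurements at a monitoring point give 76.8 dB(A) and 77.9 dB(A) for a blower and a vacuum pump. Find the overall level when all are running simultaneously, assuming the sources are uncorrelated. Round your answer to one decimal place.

80.4 dB(A)

Incoherent sources combine by intensity addition: L_total = 10·log₁₀(Σ 10^(L_i/10)).
Σ 10^(L/10) = 10^(76.8/10) + 10^(77.9/10) = 1.095e+08.
L_total = 10·log₁₀(1.095e+08) = 80.40 dB(A).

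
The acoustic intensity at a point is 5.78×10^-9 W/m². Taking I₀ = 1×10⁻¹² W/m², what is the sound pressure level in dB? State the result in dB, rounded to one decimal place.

L = 10·log₁₀(I/I₀) = 10·log₁₀(5.78×10^-9/10⁻¹²) = 10·log₁₀(5.78×10^3).
L = 10·(0.7619 + 3) = 37.62 dB.

37.6 dB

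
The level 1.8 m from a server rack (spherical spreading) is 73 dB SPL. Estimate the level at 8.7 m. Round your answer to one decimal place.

59.3 dB SPL

Spherical spreading from a point source gives a 20·log₁₀(r₂/r₁) drop.
L₂ = 73 − 20·log₁₀(8.7/1.8) = 73 − 13.685 = 59.32 dB SPL.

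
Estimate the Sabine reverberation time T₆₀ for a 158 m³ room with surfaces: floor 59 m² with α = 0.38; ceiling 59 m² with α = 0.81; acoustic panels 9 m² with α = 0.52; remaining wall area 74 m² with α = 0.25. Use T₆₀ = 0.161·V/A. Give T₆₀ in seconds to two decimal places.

0.27 s

Total absorption A = 59·0.38 + 59·0.81 + 9·0.52 + 74·0.25 = 93.39 m² sabins.
T₆₀ = 0.161 × 158 / 93.39 = 0.272 s.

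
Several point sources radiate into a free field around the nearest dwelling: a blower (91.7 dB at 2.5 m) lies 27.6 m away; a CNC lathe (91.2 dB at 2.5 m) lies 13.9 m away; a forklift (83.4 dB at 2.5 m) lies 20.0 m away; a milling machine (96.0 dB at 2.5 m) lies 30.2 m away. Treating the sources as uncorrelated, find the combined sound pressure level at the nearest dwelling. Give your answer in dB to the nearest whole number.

Apply inverse-square spreading to bring every level to the receiver, then sum 10^(L/10).
blower: 91.7 − 20·log₁₀(27.6/2.5) = 91.7 − 20.86 = 70.84 dB.
CNC lathe: 91.2 − 20·log₁₀(13.9/2.5) = 91.2 − 14.90 = 76.30 dB.
forklift: 83.4 − 20·log₁₀(20.0/2.5) = 83.4 − 18.06 = 65.34 dB.
milling machine: 96.0 − 20·log₁₀(30.2/2.5) = 96.0 − 21.64 = 74.36 dB.
Σ 10^(L/10) = 8.548e+07 → L_total = 10·log₁₀(8.548e+07) = 79.32 dB.

79 dB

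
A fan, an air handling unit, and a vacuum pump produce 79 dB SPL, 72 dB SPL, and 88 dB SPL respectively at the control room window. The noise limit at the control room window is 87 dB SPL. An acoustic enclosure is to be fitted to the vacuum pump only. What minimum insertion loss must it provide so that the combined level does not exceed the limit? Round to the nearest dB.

Fixed contribution from the other sources: Σ 10^(L/10) = 10^(79/10) + 10^(72/10) = 9.528e+07 (79.79 dB SPL).
To meet 87 dB SPL overall, the treated vacuum pump may contribute at most 10^(87/10) − 9.528e+07 = 4.059e+08, i.e. 86.08 dB SPL.
Required insertion loss = 88 − 86.08 = 1.92 dB.

2 dB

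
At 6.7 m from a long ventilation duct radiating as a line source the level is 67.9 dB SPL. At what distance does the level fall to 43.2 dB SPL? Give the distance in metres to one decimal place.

For a line source L₁ − L₂ = 10·log₁₀(r₂/r₁), so r₂ = r₁·10^((L₁−L₂)/10).
r₂ = 6.7·10^((67.9−43.2)/10) = 6.7·10^(24.7/10) = 1977.31 m.

1977.3 m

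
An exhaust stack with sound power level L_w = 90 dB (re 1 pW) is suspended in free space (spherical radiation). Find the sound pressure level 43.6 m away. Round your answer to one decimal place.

Free-field spherical radiation: L_p = L_w − 10·log₁₀(4π·r²), r = 43.6 m.
4π·r² = 2.389e+04 m², 10·log₁₀ of that is 43.782 dB.
L_p = 90 − 43.782 = 46.22 dB.

46.2 dB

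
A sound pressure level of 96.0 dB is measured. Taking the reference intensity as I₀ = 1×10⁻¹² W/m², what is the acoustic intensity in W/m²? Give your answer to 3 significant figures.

0.00398 W/m²

I = I₀·10^(L/10) = 10⁻¹² × 10^(96.0/10) = 10^(-2.400).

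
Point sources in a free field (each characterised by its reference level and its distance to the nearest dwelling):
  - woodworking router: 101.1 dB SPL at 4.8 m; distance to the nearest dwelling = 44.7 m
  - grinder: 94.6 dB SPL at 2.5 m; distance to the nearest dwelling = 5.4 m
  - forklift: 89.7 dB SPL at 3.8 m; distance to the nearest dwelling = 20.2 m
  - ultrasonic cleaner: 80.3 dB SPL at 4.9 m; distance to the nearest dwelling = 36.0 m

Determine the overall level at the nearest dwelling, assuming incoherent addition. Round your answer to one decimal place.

Apply inverse-square spreading to bring every level to the receiver, then sum 10^(L/10).
woodworking router: 101.1 − 20·log₁₀(44.7/4.8) = 101.1 − 19.38 = 81.72 dB SPL.
grinder: 94.6 − 20·log₁₀(5.4/2.5) = 94.6 − 6.69 = 87.91 dB SPL.
forklift: 89.7 − 20·log₁₀(20.2/3.8) = 89.7 − 14.51 = 75.19 dB SPL.
ultrasonic cleaner: 80.3 − 20·log₁₀(36.0/4.9) = 80.3 − 17.32 = 62.98 dB SPL.
Σ 10^(L/10) = 8.017e+08 → L_total = 10·log₁₀(8.017e+08) = 89.04 dB SPL.

89.0 dB SPL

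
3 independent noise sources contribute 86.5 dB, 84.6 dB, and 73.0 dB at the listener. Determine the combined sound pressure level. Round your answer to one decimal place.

88.8 dB

Incoherent sources combine by intensity addition: L_total = 10·log₁₀(Σ 10^(L_i/10)).
Σ 10^(L/10) = 10^(86.5/10) + 10^(84.6/10) + 10^(73.0/10) = 7.550e+08.
L_total = 10·log₁₀(7.550e+08) = 88.78 dB.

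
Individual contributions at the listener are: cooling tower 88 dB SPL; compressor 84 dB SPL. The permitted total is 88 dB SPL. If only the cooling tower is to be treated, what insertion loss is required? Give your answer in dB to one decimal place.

2.2 dB

Fixed contribution from the other source: Σ 10^(L/10) = 10^(84/10) = 2.512e+08 (84.00 dB SPL).
To meet 88 dB SPL overall, the treated cooling tower may contribute at most 10^(88/10) − 2.512e+08 = 3.798e+08, i.e. 85.80 dB SPL.
So the cooling tower must be reduced from 88 to 85.80 dB SPL: IL = 2.20 dB.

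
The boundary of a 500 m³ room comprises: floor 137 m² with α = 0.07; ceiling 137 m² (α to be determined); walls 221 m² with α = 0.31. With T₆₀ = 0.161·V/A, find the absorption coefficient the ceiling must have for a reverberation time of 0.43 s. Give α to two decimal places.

0.80

Required total absorption A = 0.161·500/0.43 = 187.21 m².
Absorption from the other surfaces = 137·0.07 + 221·0.31 = 78.10 m², so the ceiling must supply 109.11 m² over 137 m².
α = 109.11/137 = 0.796.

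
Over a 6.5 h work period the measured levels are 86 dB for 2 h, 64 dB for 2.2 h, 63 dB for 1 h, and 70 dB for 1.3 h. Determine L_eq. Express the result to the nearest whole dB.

Weight each interval's intensity by its duration and average over T = 6.5 h:
Σ tᵢ·10^(Lᵢ/10) = 2·10^(86/10) + 2.2·10^(64/10) + 1·10^(63/10) + 1.3·10^(70/10) = 8.167e+08.
L_eq = 10·log₁₀(8.167e+08/6.5) = 80.99 dB.

81 dB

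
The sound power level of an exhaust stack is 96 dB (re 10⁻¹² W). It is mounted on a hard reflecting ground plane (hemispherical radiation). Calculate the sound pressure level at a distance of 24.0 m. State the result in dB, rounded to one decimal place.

L_p = L_w − 10·log₁₀(2π·r²) with r = 24.0 m.
2π·r² = 3619 m², 10·log₁₀ of that is 35.586 dB.
L_p = 96 − 35.586 = 60.41 dB.

60.4 dB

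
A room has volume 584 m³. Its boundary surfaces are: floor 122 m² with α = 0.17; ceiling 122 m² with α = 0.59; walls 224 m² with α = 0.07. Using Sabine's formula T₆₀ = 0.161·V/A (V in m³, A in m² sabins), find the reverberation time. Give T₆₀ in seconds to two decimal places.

0.87 s

A = Σ Sᵢαᵢ = 122·0.17 + 122·0.59 + 224·0.07 = 108.40 m².
T₆₀ = 0.161 × 584 / 108.40 = 0.867 s.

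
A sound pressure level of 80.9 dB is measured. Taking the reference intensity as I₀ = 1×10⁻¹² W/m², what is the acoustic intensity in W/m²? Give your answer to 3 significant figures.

L = 10·log₁₀(I/I₀) ⇒ I = I₀·10^(L/10) = 10⁻¹² × 10^8.09.

0.000123 W/m²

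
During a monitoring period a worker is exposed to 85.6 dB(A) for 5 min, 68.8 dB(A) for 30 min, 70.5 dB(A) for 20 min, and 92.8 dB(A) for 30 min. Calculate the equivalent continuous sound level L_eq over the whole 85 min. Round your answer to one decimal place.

88.4 dB(A)

Weight each interval's intensity by its duration and average over T = 85 min:
Σ tᵢ·10^(Lᵢ/10) = 5·10^(85.6/10) + 30·10^(68.8/10) + 20·10^(70.5/10) + 30·10^(92.8/10) = 5.943e+10.
L_eq = 10·log₁₀(5.943e+10/85) = 88.45 dB(A).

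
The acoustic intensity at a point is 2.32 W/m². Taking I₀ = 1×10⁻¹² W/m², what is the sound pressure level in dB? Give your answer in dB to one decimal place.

Dividing by I₀ shifts the exponent by 12: I/I₀ = 2.32×10^12.
L = 10·(0.3655 + 12) = 123.65 dB.

123.7 dB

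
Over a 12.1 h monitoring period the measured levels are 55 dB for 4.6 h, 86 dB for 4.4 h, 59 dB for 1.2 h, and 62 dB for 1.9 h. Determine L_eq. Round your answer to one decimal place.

Weight each interval's intensity by its duration and average over T = 12.1 h:
Σ tᵢ·10^(Lᵢ/10) = 4.6·10^(55/10) + 4.4·10^(86/10) + 1.2·10^(59/10) + 1.9·10^(62/10) = 1.757e+09.
L_eq = 10·log₁₀(1.757e+09/12.1) = 81.62 dB.

81.6 dB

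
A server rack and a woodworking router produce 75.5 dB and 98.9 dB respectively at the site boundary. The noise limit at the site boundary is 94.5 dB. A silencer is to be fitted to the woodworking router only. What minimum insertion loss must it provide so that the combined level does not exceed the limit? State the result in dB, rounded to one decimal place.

Everything except the woodworking router sums to 10^(75.5/10) = 3.548e+07 in linear terms, 75.50 dB.
The limit corresponds to 10^(94.5/10) = 2.818e+09; subtracting the fixed part leaves 2.783e+09 for the woodworking router, i.e. 94.44 dB.
Required insertion loss = 98.9 − 94.44 = 4.46 dB.

4.5 dB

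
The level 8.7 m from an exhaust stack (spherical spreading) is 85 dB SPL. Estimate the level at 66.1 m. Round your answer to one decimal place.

For a point source, L₂ = L₁ − 20·log₁₀(r₂/r₁).
L₂ = 85 − 20·log₁₀(66.1/8.7) = 85 − 17.614 = 67.39 dB SPL.

67.4 dB SPL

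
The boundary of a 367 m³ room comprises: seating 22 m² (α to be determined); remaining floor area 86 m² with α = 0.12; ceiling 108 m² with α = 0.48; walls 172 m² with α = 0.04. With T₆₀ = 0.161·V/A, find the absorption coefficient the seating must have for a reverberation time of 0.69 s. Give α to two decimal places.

A = 0.161·V/T₆₀ = 0.161·367/0.69 = 85.63 m² sabins.
Absorption from the other surfaces = 86·0.12 + 108·0.48 + 172·0.04 = 69.04 m², so the seating must supply 16.59 m² over 22 m².
α = 16.59/22 = 0.754.

0.75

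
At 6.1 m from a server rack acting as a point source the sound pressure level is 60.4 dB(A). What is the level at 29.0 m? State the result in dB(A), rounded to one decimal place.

46.9 dB(A)

Point-source attenuation: ΔL = 20·log₁₀(r₂/r₁) = 20·log₁₀(29.0/6.1) = 13.541 dB.
L₂ = 60.4 − 20·log₁₀(29.0/6.1) = 60.4 − 13.541 = 46.86 dB(A).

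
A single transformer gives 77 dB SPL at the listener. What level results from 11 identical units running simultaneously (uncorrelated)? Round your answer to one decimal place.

87.4 dB SPL

N identical incoherent sources raise the level by 10·log₁₀ N.
L_total = 77 + 10·log₁₀(11) = 77 + 10.414 = 87.41 dB SPL.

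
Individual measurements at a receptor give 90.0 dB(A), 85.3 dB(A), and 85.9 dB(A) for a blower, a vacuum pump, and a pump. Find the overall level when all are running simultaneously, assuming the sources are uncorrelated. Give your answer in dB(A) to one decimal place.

92.4 dB(A)

Incoherent sources combine by intensity addition: L_total = 10·log₁₀(Σ 10^(L_i/10)).
Σ 10^(L/10) = 10^(90.0/10) + 10^(85.3/10) + 10^(85.9/10) = 1.728e+09.
L_total = 10·log₁₀(1.728e+09) = 92.38 dB(A).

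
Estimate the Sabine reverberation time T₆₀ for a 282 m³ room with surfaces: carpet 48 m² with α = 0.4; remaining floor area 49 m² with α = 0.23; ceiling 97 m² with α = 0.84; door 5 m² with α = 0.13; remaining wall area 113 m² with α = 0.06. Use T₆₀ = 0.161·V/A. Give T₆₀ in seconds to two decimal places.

0.38 s

Summing Sᵢαᵢ: 48·0.4 + 49·0.23 + 97·0.84 + 5·0.13 + 113·0.06 = 119.38 m².
T₆₀ = 0.161·V/A = 0.161·282/119.38 = 0.380 s.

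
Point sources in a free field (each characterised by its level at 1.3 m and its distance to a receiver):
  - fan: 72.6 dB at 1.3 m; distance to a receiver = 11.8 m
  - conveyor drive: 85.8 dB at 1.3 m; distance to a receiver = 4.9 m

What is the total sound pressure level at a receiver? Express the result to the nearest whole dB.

Apply inverse-square spreading to bring every level to the receiver, then sum 10^(L/10).
fan: 72.6 − 20·log₁₀(11.8/1.3) = 72.6 − 19.16 = 53.44 dB.
conveyor drive: 85.8 − 20·log₁₀(4.9/1.3) = 85.8 − 11.53 = 74.27 dB.
Σ 10^(L/10) = 2.698e+07 → L_total = 10·log₁₀(2.698e+07) = 74.31 dB.

74 dB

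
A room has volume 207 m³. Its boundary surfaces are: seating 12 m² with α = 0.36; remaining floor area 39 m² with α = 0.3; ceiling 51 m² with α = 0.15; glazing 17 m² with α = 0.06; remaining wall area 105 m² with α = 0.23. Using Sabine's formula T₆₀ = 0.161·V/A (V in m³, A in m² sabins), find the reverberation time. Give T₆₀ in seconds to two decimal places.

A = Σ Sᵢαᵢ = 12·0.36 + 39·0.3 + 51·0.15 + 17·0.06 + 105·0.23 = 48.84 m².
T₆₀ = 0.161·V/A = 0.161·207/48.84 = 0.682 s.

0.68 s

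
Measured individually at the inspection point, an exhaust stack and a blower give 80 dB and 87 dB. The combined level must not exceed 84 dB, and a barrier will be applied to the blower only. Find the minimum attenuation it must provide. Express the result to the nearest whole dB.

5 dB

Fixed contribution from the other source: Σ 10^(L/10) = 10^(80/10) = 1.000e+08 (80.00 dB).
The limit corresponds to 10^(84/10) = 2.512e+08; subtracting the fixed part leaves 1.512e+08 for the blower, i.e. 81.80 dB.
So the blower must be reduced from 87 to 81.80 dB: IL = 5.20 dB.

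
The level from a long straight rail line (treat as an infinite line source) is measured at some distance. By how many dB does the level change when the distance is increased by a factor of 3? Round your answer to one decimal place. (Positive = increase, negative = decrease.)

-4.8 dB

A line source loses 3 dB per doubling of distance; generally ΔL = −10·log₁₀(r₂/r₁).
ΔL = −10·log₁₀(3) = -4.77 dB.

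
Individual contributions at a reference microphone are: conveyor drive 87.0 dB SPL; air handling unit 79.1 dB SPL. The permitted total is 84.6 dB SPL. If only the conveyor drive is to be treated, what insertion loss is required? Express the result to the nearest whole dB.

Fixed contribution from the other source: Σ 10^(L/10) = 10^(79.1/10) = 8.128e+07 (79.10 dB SPL).
To meet 84.6 dB SPL overall, the treated conveyor drive may contribute at most 10^(84.6/10) − 8.128e+07 = 2.071e+08, i.e. 83.16 dB SPL.
Required insertion loss = 87.0 − 83.16 = 3.84 dB.

4 dB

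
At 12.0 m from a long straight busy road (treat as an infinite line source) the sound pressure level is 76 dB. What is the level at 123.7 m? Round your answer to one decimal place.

65.9 dB

Line-source attenuation: ΔL = 10·log₁₀(r₂/r₁) = 10·log₁₀(123.7/12.0) = 10.132 dB.
L₂ = 76 − 10·log₁₀(123.7/12.0) = 76 − 10.132 = 65.87 dB.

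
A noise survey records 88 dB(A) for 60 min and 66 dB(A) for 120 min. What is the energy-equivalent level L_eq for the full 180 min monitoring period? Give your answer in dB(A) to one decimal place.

83.3 dB(A)

The energy average is taken in the linear domain: L_eq = 10·log₁₀[(Σ tᵢ·10^(Lᵢ/10))/T], T = 180 min.
Σ tᵢ·10^(Lᵢ/10) = 60·10^(88/10) + 120·10^(66/10) = 3.834e+10.
L_eq = 10·log₁₀(3.834e+10/180) = 83.28 dB(A).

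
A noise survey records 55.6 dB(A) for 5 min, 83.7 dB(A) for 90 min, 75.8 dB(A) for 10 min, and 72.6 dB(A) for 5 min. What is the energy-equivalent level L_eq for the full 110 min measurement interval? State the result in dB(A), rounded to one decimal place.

82.9 dB(A)

L_eq = 10·log₁₀[(1/T)·Σ tᵢ·10^(Lᵢ/10)] with T = 110 min.
Σ tᵢ·10^(Lᵢ/10) = 5·10^(55.6/10) + 90·10^(83.7/10) + 10·10^(75.8/10) + 5·10^(72.6/10) = 2.157e+10.
L_eq = 10·log₁₀(2.157e+10/110) = 82.92 dB(A).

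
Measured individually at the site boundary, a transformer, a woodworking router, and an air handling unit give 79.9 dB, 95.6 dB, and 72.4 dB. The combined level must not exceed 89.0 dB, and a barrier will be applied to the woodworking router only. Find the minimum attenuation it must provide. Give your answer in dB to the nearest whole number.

7 dB

Fixed contribution from the other sources: Σ 10^(L/10) = 10^(79.9/10) + 10^(72.4/10) = 1.151e+08 (80.61 dB).
The limit corresponds to 10^(89.0/10) = 7.943e+08; subtracting the fixed part leaves 6.792e+08 for the woodworking router, i.e. 88.32 dB.
So the woodworking router must be reduced from 95.6 to 88.32 dB: IL = 7.28 dB.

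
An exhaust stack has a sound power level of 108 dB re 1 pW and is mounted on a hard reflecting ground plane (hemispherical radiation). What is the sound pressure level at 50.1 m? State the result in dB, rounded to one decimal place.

L_p = L_w − 10·log₁₀(2π·r²) with r = 50.1 m.
2π·r² = 1.577e+04 m², 10·log₁₀ of that is 41.979 dB.
L_p = 108 − 41.979 = 66.02 dB.

66.0 dB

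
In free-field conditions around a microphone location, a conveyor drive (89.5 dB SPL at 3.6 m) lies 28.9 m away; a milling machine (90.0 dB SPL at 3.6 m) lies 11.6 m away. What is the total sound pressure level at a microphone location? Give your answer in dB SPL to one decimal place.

80.4 dB SPL

Apply inverse-square spreading to bring every level to the receiver, then sum 10^(L/10).
conveyor drive: 89.5 − 20·log₁₀(28.9/3.6) = 89.5 − 18.09 = 71.41 dB SPL.
milling machine: 90.0 − 20·log₁₀(11.6/3.6) = 90.0 − 10.16 = 79.84 dB SPL.
Σ 10^(L/10) = 1.101e+08 → L_total = 10·log₁₀(1.101e+08) = 80.42 dB SPL.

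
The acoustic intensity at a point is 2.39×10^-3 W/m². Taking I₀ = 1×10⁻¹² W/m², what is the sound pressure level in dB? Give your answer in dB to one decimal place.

Dividing by I₀ shifts the exponent by 12: I/I₀ = 2.39×10^9.
L = 10·(0.3784 + 9) = 93.78 dB.

93.8 dB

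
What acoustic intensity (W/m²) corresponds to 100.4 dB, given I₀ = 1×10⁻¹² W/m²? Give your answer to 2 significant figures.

0.011 W/m²

I = I₀·10^(L/10) = 10⁻¹² × 10^(100.4/10) = 10^(-1.960).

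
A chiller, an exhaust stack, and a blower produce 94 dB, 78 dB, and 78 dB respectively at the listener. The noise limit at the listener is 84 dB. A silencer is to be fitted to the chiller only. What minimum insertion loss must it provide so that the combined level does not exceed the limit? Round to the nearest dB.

13 dB

The untreated sources together contribute 10^(78/10) + 10^(78/10) = 1.262e+08, i.e. 81.01 dB.
The limit corresponds to 10^(84/10) = 2.512e+08; subtracting the fixed part leaves 1.250e+08 for the chiller, i.e. 80.97 dB.
Required insertion loss = 94 − 80.97 = 13.03 dB.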